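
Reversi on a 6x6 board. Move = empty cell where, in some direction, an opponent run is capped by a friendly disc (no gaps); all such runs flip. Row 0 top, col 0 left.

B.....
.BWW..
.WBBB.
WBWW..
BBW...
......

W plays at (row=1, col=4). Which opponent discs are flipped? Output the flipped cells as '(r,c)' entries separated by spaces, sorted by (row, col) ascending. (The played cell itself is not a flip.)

Dir NW: first cell '.' (not opp) -> no flip
Dir N: first cell '.' (not opp) -> no flip
Dir NE: first cell '.' (not opp) -> no flip
Dir W: first cell 'W' (not opp) -> no flip
Dir E: first cell '.' (not opp) -> no flip
Dir SW: opp run (2,3) capped by W -> flip
Dir S: opp run (2,4), next='.' -> no flip
Dir SE: first cell '.' (not opp) -> no flip

Answer: (2,3)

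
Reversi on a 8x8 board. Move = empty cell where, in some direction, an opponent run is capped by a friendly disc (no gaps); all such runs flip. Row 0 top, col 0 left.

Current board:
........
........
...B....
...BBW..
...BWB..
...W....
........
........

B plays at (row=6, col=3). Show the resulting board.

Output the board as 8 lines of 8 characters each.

Place B at (6,3); scan 8 dirs for brackets.
Dir NW: first cell '.' (not opp) -> no flip
Dir N: opp run (5,3) capped by B -> flip
Dir NE: first cell '.' (not opp) -> no flip
Dir W: first cell '.' (not opp) -> no flip
Dir E: first cell '.' (not opp) -> no flip
Dir SW: first cell '.' (not opp) -> no flip
Dir S: first cell '.' (not opp) -> no flip
Dir SE: first cell '.' (not opp) -> no flip
All flips: (5,3)

Answer: ........
........
...B....
...BBW..
...BWB..
...B....
...B....
........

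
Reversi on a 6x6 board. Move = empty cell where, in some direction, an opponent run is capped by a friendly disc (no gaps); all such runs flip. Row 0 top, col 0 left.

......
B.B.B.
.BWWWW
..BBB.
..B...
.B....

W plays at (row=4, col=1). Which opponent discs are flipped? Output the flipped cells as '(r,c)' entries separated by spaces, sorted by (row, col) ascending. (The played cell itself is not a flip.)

Dir NW: first cell '.' (not opp) -> no flip
Dir N: first cell '.' (not opp) -> no flip
Dir NE: opp run (3,2) capped by W -> flip
Dir W: first cell '.' (not opp) -> no flip
Dir E: opp run (4,2), next='.' -> no flip
Dir SW: first cell '.' (not opp) -> no flip
Dir S: opp run (5,1), next=edge -> no flip
Dir SE: first cell '.' (not opp) -> no flip

Answer: (3,2)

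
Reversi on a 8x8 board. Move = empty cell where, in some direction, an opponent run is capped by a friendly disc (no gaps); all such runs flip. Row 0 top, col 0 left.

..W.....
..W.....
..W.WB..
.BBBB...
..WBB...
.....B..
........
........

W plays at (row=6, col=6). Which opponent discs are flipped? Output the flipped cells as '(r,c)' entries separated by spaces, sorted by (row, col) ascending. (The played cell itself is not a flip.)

Answer: (3,3) (4,4) (5,5)

Derivation:
Dir NW: opp run (5,5) (4,4) (3,3) capped by W -> flip
Dir N: first cell '.' (not opp) -> no flip
Dir NE: first cell '.' (not opp) -> no flip
Dir W: first cell '.' (not opp) -> no flip
Dir E: first cell '.' (not opp) -> no flip
Dir SW: first cell '.' (not opp) -> no flip
Dir S: first cell '.' (not opp) -> no flip
Dir SE: first cell '.' (not opp) -> no flip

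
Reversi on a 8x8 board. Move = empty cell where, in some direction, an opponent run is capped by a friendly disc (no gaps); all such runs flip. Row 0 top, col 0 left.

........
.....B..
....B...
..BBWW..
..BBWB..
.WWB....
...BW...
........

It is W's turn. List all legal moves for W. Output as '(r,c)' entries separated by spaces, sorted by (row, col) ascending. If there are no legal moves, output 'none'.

(0,4): no bracket -> illegal
(0,5): no bracket -> illegal
(0,6): flips 4 -> legal
(1,3): flips 1 -> legal
(1,4): flips 1 -> legal
(1,6): no bracket -> illegal
(2,1): no bracket -> illegal
(2,2): flips 3 -> legal
(2,3): no bracket -> illegal
(2,5): no bracket -> illegal
(2,6): no bracket -> illegal
(3,1): flips 4 -> legal
(3,6): no bracket -> illegal
(4,1): flips 2 -> legal
(4,6): flips 1 -> legal
(5,4): flips 1 -> legal
(5,5): flips 1 -> legal
(5,6): flips 1 -> legal
(6,2): flips 2 -> legal
(7,2): no bracket -> illegal
(7,3): no bracket -> illegal
(7,4): flips 1 -> legal

Answer: (0,6) (1,3) (1,4) (2,2) (3,1) (4,1) (4,6) (5,4) (5,5) (5,6) (6,2) (7,4)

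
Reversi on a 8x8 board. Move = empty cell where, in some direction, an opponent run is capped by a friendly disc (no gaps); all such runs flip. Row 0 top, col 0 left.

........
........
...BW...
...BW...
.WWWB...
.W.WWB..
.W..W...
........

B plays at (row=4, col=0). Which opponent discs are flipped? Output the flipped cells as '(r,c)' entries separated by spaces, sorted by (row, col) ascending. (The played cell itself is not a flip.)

Answer: (4,1) (4,2) (4,3)

Derivation:
Dir NW: edge -> no flip
Dir N: first cell '.' (not opp) -> no flip
Dir NE: first cell '.' (not opp) -> no flip
Dir W: edge -> no flip
Dir E: opp run (4,1) (4,2) (4,3) capped by B -> flip
Dir SW: edge -> no flip
Dir S: first cell '.' (not opp) -> no flip
Dir SE: opp run (5,1), next='.' -> no flip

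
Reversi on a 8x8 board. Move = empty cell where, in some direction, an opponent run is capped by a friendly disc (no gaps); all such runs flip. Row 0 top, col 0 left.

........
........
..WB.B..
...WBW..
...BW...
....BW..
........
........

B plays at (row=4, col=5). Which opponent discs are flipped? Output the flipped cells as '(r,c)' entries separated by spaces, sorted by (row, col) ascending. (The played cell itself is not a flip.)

Dir NW: first cell 'B' (not opp) -> no flip
Dir N: opp run (3,5) capped by B -> flip
Dir NE: first cell '.' (not opp) -> no flip
Dir W: opp run (4,4) capped by B -> flip
Dir E: first cell '.' (not opp) -> no flip
Dir SW: first cell 'B' (not opp) -> no flip
Dir S: opp run (5,5), next='.' -> no flip
Dir SE: first cell '.' (not opp) -> no flip

Answer: (3,5) (4,4)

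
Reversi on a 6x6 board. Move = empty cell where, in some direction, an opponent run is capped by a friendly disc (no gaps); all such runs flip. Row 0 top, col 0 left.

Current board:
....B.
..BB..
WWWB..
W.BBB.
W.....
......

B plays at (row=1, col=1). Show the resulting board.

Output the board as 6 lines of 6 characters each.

Answer: ....B.
.BBB..
WWBB..
W.BBB.
W.....
......

Derivation:
Place B at (1,1); scan 8 dirs for brackets.
Dir NW: first cell '.' (not opp) -> no flip
Dir N: first cell '.' (not opp) -> no flip
Dir NE: first cell '.' (not opp) -> no flip
Dir W: first cell '.' (not opp) -> no flip
Dir E: first cell 'B' (not opp) -> no flip
Dir SW: opp run (2,0), next=edge -> no flip
Dir S: opp run (2,1), next='.' -> no flip
Dir SE: opp run (2,2) capped by B -> flip
All flips: (2,2)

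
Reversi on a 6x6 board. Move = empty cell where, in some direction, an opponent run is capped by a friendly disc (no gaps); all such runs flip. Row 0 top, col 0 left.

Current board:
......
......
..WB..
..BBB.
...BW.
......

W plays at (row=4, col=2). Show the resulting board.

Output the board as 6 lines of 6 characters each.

Answer: ......
......
..WB..
..WBB.
..WWW.
......

Derivation:
Place W at (4,2); scan 8 dirs for brackets.
Dir NW: first cell '.' (not opp) -> no flip
Dir N: opp run (3,2) capped by W -> flip
Dir NE: opp run (3,3), next='.' -> no flip
Dir W: first cell '.' (not opp) -> no flip
Dir E: opp run (4,3) capped by W -> flip
Dir SW: first cell '.' (not opp) -> no flip
Dir S: first cell '.' (not opp) -> no flip
Dir SE: first cell '.' (not opp) -> no flip
All flips: (3,2) (4,3)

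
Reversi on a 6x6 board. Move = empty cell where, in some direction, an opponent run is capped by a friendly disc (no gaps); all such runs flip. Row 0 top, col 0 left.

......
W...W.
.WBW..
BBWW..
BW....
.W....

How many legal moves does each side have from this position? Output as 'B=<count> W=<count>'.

Answer: B=8 W=2

Derivation:
-- B to move --
(0,0): no bracket -> illegal
(0,1): no bracket -> illegal
(0,3): no bracket -> illegal
(0,4): no bracket -> illegal
(0,5): no bracket -> illegal
(1,1): flips 1 -> legal
(1,2): flips 1 -> legal
(1,3): no bracket -> illegal
(1,5): no bracket -> illegal
(2,0): flips 1 -> legal
(2,4): flips 1 -> legal
(2,5): no bracket -> illegal
(3,4): flips 2 -> legal
(4,2): flips 2 -> legal
(4,3): no bracket -> illegal
(4,4): flips 1 -> legal
(5,0): no bracket -> illegal
(5,2): flips 1 -> legal
B mobility = 8
-- W to move --
(1,1): flips 1 -> legal
(1,2): flips 1 -> legal
(1,3): no bracket -> illegal
(2,0): no bracket -> illegal
(4,2): no bracket -> illegal
(5,0): no bracket -> illegal
W mobility = 2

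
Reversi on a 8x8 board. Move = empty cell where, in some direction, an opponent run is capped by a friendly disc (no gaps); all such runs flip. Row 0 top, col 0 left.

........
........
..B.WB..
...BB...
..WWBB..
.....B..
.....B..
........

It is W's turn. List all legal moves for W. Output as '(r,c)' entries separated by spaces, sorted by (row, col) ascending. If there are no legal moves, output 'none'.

Answer: (1,6) (2,3) (2,6) (4,6) (5,4)

Derivation:
(1,1): no bracket -> illegal
(1,2): no bracket -> illegal
(1,3): no bracket -> illegal
(1,4): no bracket -> illegal
(1,5): no bracket -> illegal
(1,6): flips 2 -> legal
(2,1): no bracket -> illegal
(2,3): flips 1 -> legal
(2,6): flips 1 -> legal
(3,1): no bracket -> illegal
(3,2): no bracket -> illegal
(3,5): no bracket -> illegal
(3,6): no bracket -> illegal
(4,6): flips 2 -> legal
(5,3): no bracket -> illegal
(5,4): flips 2 -> legal
(5,6): no bracket -> illegal
(6,4): no bracket -> illegal
(6,6): no bracket -> illegal
(7,4): no bracket -> illegal
(7,5): no bracket -> illegal
(7,6): no bracket -> illegal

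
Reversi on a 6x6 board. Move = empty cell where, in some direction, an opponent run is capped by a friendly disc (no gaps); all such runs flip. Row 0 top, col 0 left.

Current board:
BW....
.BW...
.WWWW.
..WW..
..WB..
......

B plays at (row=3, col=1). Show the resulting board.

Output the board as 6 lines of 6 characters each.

Answer: BW....
.BW...
.BWWW.
.BWW..
..WB..
......

Derivation:
Place B at (3,1); scan 8 dirs for brackets.
Dir NW: first cell '.' (not opp) -> no flip
Dir N: opp run (2,1) capped by B -> flip
Dir NE: opp run (2,2), next='.' -> no flip
Dir W: first cell '.' (not opp) -> no flip
Dir E: opp run (3,2) (3,3), next='.' -> no flip
Dir SW: first cell '.' (not opp) -> no flip
Dir S: first cell '.' (not opp) -> no flip
Dir SE: opp run (4,2), next='.' -> no flip
All flips: (2,1)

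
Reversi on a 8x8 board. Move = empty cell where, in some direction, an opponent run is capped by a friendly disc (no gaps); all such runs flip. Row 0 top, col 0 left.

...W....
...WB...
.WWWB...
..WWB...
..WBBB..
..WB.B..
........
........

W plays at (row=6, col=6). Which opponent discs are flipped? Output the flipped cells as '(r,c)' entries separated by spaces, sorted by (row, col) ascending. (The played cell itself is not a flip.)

Dir NW: opp run (5,5) (4,4) capped by W -> flip
Dir N: first cell '.' (not opp) -> no flip
Dir NE: first cell '.' (not opp) -> no flip
Dir W: first cell '.' (not opp) -> no flip
Dir E: first cell '.' (not opp) -> no flip
Dir SW: first cell '.' (not opp) -> no flip
Dir S: first cell '.' (not opp) -> no flip
Dir SE: first cell '.' (not opp) -> no flip

Answer: (4,4) (5,5)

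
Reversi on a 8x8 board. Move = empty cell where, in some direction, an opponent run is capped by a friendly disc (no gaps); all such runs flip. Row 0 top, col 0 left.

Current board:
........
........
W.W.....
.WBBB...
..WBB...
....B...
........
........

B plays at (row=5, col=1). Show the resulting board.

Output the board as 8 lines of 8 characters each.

Answer: ........
........
W.W.....
.WBBB...
..BBB...
.B..B...
........
........

Derivation:
Place B at (5,1); scan 8 dirs for brackets.
Dir NW: first cell '.' (not opp) -> no flip
Dir N: first cell '.' (not opp) -> no flip
Dir NE: opp run (4,2) capped by B -> flip
Dir W: first cell '.' (not opp) -> no flip
Dir E: first cell '.' (not opp) -> no flip
Dir SW: first cell '.' (not opp) -> no flip
Dir S: first cell '.' (not opp) -> no flip
Dir SE: first cell '.' (not opp) -> no flip
All flips: (4,2)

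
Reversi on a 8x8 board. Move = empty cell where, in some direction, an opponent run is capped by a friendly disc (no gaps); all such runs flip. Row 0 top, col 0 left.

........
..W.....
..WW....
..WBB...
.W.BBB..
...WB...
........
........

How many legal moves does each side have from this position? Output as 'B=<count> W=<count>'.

-- B to move --
(0,1): flips 2 -> legal
(0,2): no bracket -> illegal
(0,3): no bracket -> illegal
(1,1): flips 1 -> legal
(1,3): flips 1 -> legal
(1,4): no bracket -> illegal
(2,1): flips 1 -> legal
(2,4): no bracket -> illegal
(3,0): no bracket -> illegal
(3,1): flips 1 -> legal
(4,0): no bracket -> illegal
(4,2): no bracket -> illegal
(5,0): no bracket -> illegal
(5,1): no bracket -> illegal
(5,2): flips 1 -> legal
(6,2): flips 1 -> legal
(6,3): flips 1 -> legal
(6,4): no bracket -> illegal
B mobility = 8
-- W to move --
(2,4): no bracket -> illegal
(2,5): no bracket -> illegal
(3,5): flips 3 -> legal
(3,6): no bracket -> illegal
(4,2): no bracket -> illegal
(4,6): no bracket -> illegal
(5,2): no bracket -> illegal
(5,5): flips 3 -> legal
(5,6): flips 2 -> legal
(6,3): no bracket -> illegal
(6,4): no bracket -> illegal
(6,5): flips 2 -> legal
W mobility = 4

Answer: B=8 W=4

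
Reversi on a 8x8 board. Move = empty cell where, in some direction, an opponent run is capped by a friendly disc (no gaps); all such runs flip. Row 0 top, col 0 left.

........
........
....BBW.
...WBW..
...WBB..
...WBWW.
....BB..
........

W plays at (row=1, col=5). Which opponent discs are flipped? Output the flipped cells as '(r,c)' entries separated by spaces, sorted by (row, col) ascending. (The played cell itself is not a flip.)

Answer: (2,4) (2,5)

Derivation:
Dir NW: first cell '.' (not opp) -> no flip
Dir N: first cell '.' (not opp) -> no flip
Dir NE: first cell '.' (not opp) -> no flip
Dir W: first cell '.' (not opp) -> no flip
Dir E: first cell '.' (not opp) -> no flip
Dir SW: opp run (2,4) capped by W -> flip
Dir S: opp run (2,5) capped by W -> flip
Dir SE: first cell 'W' (not opp) -> no flip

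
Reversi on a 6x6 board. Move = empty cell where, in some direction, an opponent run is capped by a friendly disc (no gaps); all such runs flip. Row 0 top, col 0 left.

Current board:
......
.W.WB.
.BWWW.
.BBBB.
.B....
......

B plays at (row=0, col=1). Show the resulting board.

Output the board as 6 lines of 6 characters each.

Place B at (0,1); scan 8 dirs for brackets.
Dir NW: edge -> no flip
Dir N: edge -> no flip
Dir NE: edge -> no flip
Dir W: first cell '.' (not opp) -> no flip
Dir E: first cell '.' (not opp) -> no flip
Dir SW: first cell '.' (not opp) -> no flip
Dir S: opp run (1,1) capped by B -> flip
Dir SE: first cell '.' (not opp) -> no flip
All flips: (1,1)

Answer: .B....
.B.WB.
.BWWW.
.BBBB.
.B....
......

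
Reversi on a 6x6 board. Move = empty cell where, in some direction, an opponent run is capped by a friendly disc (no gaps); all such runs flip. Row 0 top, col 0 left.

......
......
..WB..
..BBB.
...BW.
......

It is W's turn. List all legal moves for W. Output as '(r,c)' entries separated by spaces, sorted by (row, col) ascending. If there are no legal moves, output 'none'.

(1,2): no bracket -> illegal
(1,3): no bracket -> illegal
(1,4): no bracket -> illegal
(2,1): no bracket -> illegal
(2,4): flips 2 -> legal
(2,5): no bracket -> illegal
(3,1): no bracket -> illegal
(3,5): no bracket -> illegal
(4,1): no bracket -> illegal
(4,2): flips 2 -> legal
(4,5): no bracket -> illegal
(5,2): no bracket -> illegal
(5,3): no bracket -> illegal
(5,4): no bracket -> illegal

Answer: (2,4) (4,2)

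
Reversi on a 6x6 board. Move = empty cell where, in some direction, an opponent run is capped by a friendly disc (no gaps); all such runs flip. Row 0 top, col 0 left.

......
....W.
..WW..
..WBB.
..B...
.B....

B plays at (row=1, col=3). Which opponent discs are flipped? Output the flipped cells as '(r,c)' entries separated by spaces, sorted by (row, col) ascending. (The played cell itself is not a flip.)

Dir NW: first cell '.' (not opp) -> no flip
Dir N: first cell '.' (not opp) -> no flip
Dir NE: first cell '.' (not opp) -> no flip
Dir W: first cell '.' (not opp) -> no flip
Dir E: opp run (1,4), next='.' -> no flip
Dir SW: opp run (2,2), next='.' -> no flip
Dir S: opp run (2,3) capped by B -> flip
Dir SE: first cell '.' (not opp) -> no flip

Answer: (2,3)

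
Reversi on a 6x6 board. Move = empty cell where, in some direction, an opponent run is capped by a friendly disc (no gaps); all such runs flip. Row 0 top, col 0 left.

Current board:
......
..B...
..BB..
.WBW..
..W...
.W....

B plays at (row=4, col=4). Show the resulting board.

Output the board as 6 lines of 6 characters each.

Place B at (4,4); scan 8 dirs for brackets.
Dir NW: opp run (3,3) capped by B -> flip
Dir N: first cell '.' (not opp) -> no flip
Dir NE: first cell '.' (not opp) -> no flip
Dir W: first cell '.' (not opp) -> no flip
Dir E: first cell '.' (not opp) -> no flip
Dir SW: first cell '.' (not opp) -> no flip
Dir S: first cell '.' (not opp) -> no flip
Dir SE: first cell '.' (not opp) -> no flip
All flips: (3,3)

Answer: ......
..B...
..BB..
.WBB..
..W.B.
.W....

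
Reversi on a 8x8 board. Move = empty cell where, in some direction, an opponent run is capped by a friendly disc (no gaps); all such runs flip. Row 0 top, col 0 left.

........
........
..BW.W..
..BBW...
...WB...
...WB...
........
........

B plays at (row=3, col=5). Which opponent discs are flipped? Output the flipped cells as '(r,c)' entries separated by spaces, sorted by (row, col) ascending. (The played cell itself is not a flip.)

Dir NW: first cell '.' (not opp) -> no flip
Dir N: opp run (2,5), next='.' -> no flip
Dir NE: first cell '.' (not opp) -> no flip
Dir W: opp run (3,4) capped by B -> flip
Dir E: first cell '.' (not opp) -> no flip
Dir SW: first cell 'B' (not opp) -> no flip
Dir S: first cell '.' (not opp) -> no flip
Dir SE: first cell '.' (not opp) -> no flip

Answer: (3,4)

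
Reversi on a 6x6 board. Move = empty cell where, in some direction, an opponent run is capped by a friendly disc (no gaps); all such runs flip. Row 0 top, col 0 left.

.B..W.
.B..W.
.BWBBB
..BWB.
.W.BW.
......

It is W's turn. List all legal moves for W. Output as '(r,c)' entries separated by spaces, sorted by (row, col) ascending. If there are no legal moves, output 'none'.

Answer: (0,0) (1,3) (1,5) (2,0) (3,1) (3,5) (4,2) (5,3)

Derivation:
(0,0): flips 1 -> legal
(0,2): no bracket -> illegal
(1,0): no bracket -> illegal
(1,2): no bracket -> illegal
(1,3): flips 1 -> legal
(1,5): flips 1 -> legal
(2,0): flips 1 -> legal
(3,0): no bracket -> illegal
(3,1): flips 1 -> legal
(3,5): flips 1 -> legal
(4,2): flips 2 -> legal
(4,5): no bracket -> illegal
(5,2): no bracket -> illegal
(5,3): flips 1 -> legal
(5,4): no bracket -> illegal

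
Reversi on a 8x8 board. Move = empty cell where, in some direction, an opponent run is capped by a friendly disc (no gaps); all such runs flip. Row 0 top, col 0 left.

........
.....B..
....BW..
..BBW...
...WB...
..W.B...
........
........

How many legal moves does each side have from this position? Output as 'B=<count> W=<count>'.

-- B to move --
(1,4): no bracket -> illegal
(1,6): no bracket -> illegal
(2,3): no bracket -> illegal
(2,6): flips 1 -> legal
(3,5): flips 2 -> legal
(3,6): no bracket -> illegal
(4,1): no bracket -> illegal
(4,2): flips 1 -> legal
(4,5): no bracket -> illegal
(5,1): no bracket -> illegal
(5,3): flips 1 -> legal
(6,1): no bracket -> illegal
(6,2): no bracket -> illegal
(6,3): no bracket -> illegal
B mobility = 4
-- W to move --
(0,4): no bracket -> illegal
(0,5): flips 1 -> legal
(0,6): no bracket -> illegal
(1,3): no bracket -> illegal
(1,4): flips 1 -> legal
(1,6): no bracket -> illegal
(2,1): flips 1 -> legal
(2,2): no bracket -> illegal
(2,3): flips 2 -> legal
(2,6): no bracket -> illegal
(3,1): flips 2 -> legal
(3,5): no bracket -> illegal
(4,1): no bracket -> illegal
(4,2): no bracket -> illegal
(4,5): flips 1 -> legal
(5,3): no bracket -> illegal
(5,5): no bracket -> illegal
(6,3): no bracket -> illegal
(6,4): flips 2 -> legal
(6,5): flips 1 -> legal
W mobility = 8

Answer: B=4 W=8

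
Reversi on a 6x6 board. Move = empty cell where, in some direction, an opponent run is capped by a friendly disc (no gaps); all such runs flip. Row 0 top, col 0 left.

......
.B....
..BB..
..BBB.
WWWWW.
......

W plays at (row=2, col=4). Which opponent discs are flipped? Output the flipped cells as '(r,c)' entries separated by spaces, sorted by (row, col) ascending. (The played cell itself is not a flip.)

Answer: (3,3) (3,4)

Derivation:
Dir NW: first cell '.' (not opp) -> no flip
Dir N: first cell '.' (not opp) -> no flip
Dir NE: first cell '.' (not opp) -> no flip
Dir W: opp run (2,3) (2,2), next='.' -> no flip
Dir E: first cell '.' (not opp) -> no flip
Dir SW: opp run (3,3) capped by W -> flip
Dir S: opp run (3,4) capped by W -> flip
Dir SE: first cell '.' (not opp) -> no flip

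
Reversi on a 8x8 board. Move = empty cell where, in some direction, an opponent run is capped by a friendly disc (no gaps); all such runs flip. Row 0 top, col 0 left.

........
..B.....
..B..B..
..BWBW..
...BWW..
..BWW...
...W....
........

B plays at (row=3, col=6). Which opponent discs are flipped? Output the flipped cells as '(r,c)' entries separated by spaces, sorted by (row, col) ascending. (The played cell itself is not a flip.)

Dir NW: first cell 'B' (not opp) -> no flip
Dir N: first cell '.' (not opp) -> no flip
Dir NE: first cell '.' (not opp) -> no flip
Dir W: opp run (3,5) capped by B -> flip
Dir E: first cell '.' (not opp) -> no flip
Dir SW: opp run (4,5) (5,4) (6,3), next='.' -> no flip
Dir S: first cell '.' (not opp) -> no flip
Dir SE: first cell '.' (not opp) -> no flip

Answer: (3,5)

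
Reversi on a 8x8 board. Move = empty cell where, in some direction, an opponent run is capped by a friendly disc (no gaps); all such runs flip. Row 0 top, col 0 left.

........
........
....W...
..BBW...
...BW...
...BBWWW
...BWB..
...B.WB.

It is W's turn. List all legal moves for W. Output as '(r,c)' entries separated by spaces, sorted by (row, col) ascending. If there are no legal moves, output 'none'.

Answer: (2,2) (3,1) (4,2) (5,2) (6,2) (6,6) (7,4) (7,7)

Derivation:
(2,1): no bracket -> illegal
(2,2): flips 1 -> legal
(2,3): no bracket -> illegal
(3,1): flips 2 -> legal
(4,1): no bracket -> illegal
(4,2): flips 3 -> legal
(4,5): no bracket -> illegal
(5,2): flips 3 -> legal
(6,2): flips 2 -> legal
(6,6): flips 1 -> legal
(6,7): no bracket -> illegal
(7,2): no bracket -> illegal
(7,4): flips 1 -> legal
(7,7): flips 1 -> legal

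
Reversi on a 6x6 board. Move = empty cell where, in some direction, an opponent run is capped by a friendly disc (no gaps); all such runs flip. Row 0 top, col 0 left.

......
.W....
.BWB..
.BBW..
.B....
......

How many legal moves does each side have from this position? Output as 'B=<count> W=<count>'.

Answer: B=5 W=7

Derivation:
-- B to move --
(0,0): no bracket -> illegal
(0,1): flips 1 -> legal
(0,2): no bracket -> illegal
(1,0): no bracket -> illegal
(1,2): flips 1 -> legal
(1,3): flips 1 -> legal
(2,0): no bracket -> illegal
(2,4): no bracket -> illegal
(3,4): flips 1 -> legal
(4,2): no bracket -> illegal
(4,3): flips 1 -> legal
(4,4): no bracket -> illegal
B mobility = 5
-- W to move --
(1,0): no bracket -> illegal
(1,2): no bracket -> illegal
(1,3): flips 1 -> legal
(1,4): no bracket -> illegal
(2,0): flips 1 -> legal
(2,4): flips 1 -> legal
(3,0): flips 2 -> legal
(3,4): no bracket -> illegal
(4,0): flips 1 -> legal
(4,2): flips 1 -> legal
(4,3): no bracket -> illegal
(5,0): no bracket -> illegal
(5,1): flips 3 -> legal
(5,2): no bracket -> illegal
W mobility = 7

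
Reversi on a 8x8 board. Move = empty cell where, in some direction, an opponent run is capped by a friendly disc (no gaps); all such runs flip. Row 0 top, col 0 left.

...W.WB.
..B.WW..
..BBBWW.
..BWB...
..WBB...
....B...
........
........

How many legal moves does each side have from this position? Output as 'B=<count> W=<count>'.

Answer: B=6 W=13

Derivation:
-- B to move --
(0,2): no bracket -> illegal
(0,4): flips 2 -> legal
(1,3): no bracket -> illegal
(1,6): flips 1 -> legal
(1,7): no bracket -> illegal
(2,7): flips 2 -> legal
(3,1): no bracket -> illegal
(3,5): no bracket -> illegal
(3,6): no bracket -> illegal
(3,7): no bracket -> illegal
(4,1): flips 1 -> legal
(5,1): flips 2 -> legal
(5,2): flips 1 -> legal
(5,3): no bracket -> illegal
B mobility = 6
-- W to move --
(0,1): no bracket -> illegal
(0,2): flips 3 -> legal
(0,7): flips 1 -> legal
(1,1): flips 1 -> legal
(1,3): flips 1 -> legal
(1,6): no bracket -> illegal
(1,7): no bracket -> illegal
(2,1): flips 4 -> legal
(3,1): flips 1 -> legal
(3,5): flips 1 -> legal
(4,1): flips 2 -> legal
(4,5): flips 2 -> legal
(5,2): flips 2 -> legal
(5,3): flips 1 -> legal
(5,5): flips 1 -> legal
(6,3): no bracket -> illegal
(6,4): flips 4 -> legal
(6,5): no bracket -> illegal
W mobility = 13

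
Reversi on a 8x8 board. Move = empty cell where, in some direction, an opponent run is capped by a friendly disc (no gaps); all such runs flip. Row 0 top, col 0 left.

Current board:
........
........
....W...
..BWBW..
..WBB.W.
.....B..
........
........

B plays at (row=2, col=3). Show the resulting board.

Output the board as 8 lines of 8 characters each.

Answer: ........
........
...BW...
..BBBW..
..WBB.W.
.....B..
........
........

Derivation:
Place B at (2,3); scan 8 dirs for brackets.
Dir NW: first cell '.' (not opp) -> no flip
Dir N: first cell '.' (not opp) -> no flip
Dir NE: first cell '.' (not opp) -> no flip
Dir W: first cell '.' (not opp) -> no flip
Dir E: opp run (2,4), next='.' -> no flip
Dir SW: first cell 'B' (not opp) -> no flip
Dir S: opp run (3,3) capped by B -> flip
Dir SE: first cell 'B' (not opp) -> no flip
All flips: (3,3)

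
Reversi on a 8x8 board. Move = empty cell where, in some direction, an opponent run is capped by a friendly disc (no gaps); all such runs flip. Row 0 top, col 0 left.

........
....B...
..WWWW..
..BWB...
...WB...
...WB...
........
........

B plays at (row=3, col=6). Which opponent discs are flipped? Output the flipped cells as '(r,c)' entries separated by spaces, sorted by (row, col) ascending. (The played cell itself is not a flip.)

Answer: (2,5)

Derivation:
Dir NW: opp run (2,5) capped by B -> flip
Dir N: first cell '.' (not opp) -> no flip
Dir NE: first cell '.' (not opp) -> no flip
Dir W: first cell '.' (not opp) -> no flip
Dir E: first cell '.' (not opp) -> no flip
Dir SW: first cell '.' (not opp) -> no flip
Dir S: first cell '.' (not opp) -> no flip
Dir SE: first cell '.' (not opp) -> no flip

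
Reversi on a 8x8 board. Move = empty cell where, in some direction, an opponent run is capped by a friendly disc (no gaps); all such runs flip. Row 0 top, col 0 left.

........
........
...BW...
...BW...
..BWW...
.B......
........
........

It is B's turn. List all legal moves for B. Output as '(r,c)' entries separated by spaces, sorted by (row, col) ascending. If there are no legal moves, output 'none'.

Answer: (1,5) (2,5) (3,5) (4,5) (5,3) (5,5)

Derivation:
(1,3): no bracket -> illegal
(1,4): no bracket -> illegal
(1,5): flips 1 -> legal
(2,5): flips 1 -> legal
(3,2): no bracket -> illegal
(3,5): flips 1 -> legal
(4,5): flips 3 -> legal
(5,2): no bracket -> illegal
(5,3): flips 1 -> legal
(5,4): no bracket -> illegal
(5,5): flips 1 -> legal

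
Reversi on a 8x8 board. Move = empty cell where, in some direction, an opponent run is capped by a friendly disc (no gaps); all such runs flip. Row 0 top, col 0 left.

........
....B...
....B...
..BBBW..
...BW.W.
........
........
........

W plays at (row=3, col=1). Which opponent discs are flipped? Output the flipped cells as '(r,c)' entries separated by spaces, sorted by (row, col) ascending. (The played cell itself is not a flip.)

Answer: (3,2) (3,3) (3,4)

Derivation:
Dir NW: first cell '.' (not opp) -> no flip
Dir N: first cell '.' (not opp) -> no flip
Dir NE: first cell '.' (not opp) -> no flip
Dir W: first cell '.' (not opp) -> no flip
Dir E: opp run (3,2) (3,3) (3,4) capped by W -> flip
Dir SW: first cell '.' (not opp) -> no flip
Dir S: first cell '.' (not opp) -> no flip
Dir SE: first cell '.' (not opp) -> no flip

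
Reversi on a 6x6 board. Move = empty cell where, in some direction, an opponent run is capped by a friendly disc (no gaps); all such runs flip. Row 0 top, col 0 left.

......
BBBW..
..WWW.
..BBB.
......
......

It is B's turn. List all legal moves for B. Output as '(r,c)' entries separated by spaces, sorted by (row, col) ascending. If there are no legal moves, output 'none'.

Answer: (0,3) (1,4) (1,5)

Derivation:
(0,2): no bracket -> illegal
(0,3): flips 2 -> legal
(0,4): no bracket -> illegal
(1,4): flips 3 -> legal
(1,5): flips 1 -> legal
(2,1): no bracket -> illegal
(2,5): no bracket -> illegal
(3,1): no bracket -> illegal
(3,5): no bracket -> illegal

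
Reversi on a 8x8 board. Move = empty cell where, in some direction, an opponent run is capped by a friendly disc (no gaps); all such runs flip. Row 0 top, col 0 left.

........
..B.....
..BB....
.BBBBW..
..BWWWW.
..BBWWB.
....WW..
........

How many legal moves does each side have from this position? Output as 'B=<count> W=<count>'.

Answer: B=7 W=17

Derivation:
-- B to move --
(2,4): no bracket -> illegal
(2,5): no bracket -> illegal
(2,6): flips 2 -> legal
(3,6): flips 2 -> legal
(3,7): no bracket -> illegal
(4,7): flips 4 -> legal
(5,7): no bracket -> illegal
(6,3): no bracket -> illegal
(6,6): flips 2 -> legal
(7,3): no bracket -> illegal
(7,4): flips 4 -> legal
(7,5): flips 1 -> legal
(7,6): flips 3 -> legal
B mobility = 7
-- W to move --
(0,1): flips 3 -> legal
(0,2): no bracket -> illegal
(0,3): no bracket -> illegal
(1,1): flips 2 -> legal
(1,3): flips 2 -> legal
(1,4): no bracket -> illegal
(2,0): flips 3 -> legal
(2,1): flips 1 -> legal
(2,4): flips 1 -> legal
(2,5): flips 1 -> legal
(3,0): flips 4 -> legal
(4,0): no bracket -> illegal
(4,1): flips 1 -> legal
(4,7): flips 1 -> legal
(5,1): flips 2 -> legal
(5,7): flips 1 -> legal
(6,1): flips 1 -> legal
(6,2): flips 1 -> legal
(6,3): flips 1 -> legal
(6,6): flips 1 -> legal
(6,7): flips 1 -> legal
W mobility = 17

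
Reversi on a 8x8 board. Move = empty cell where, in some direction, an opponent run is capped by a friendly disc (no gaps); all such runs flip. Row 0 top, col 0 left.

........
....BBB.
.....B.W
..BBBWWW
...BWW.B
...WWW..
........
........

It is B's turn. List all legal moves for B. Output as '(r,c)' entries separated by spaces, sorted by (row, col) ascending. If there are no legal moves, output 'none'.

(1,7): flips 2 -> legal
(2,4): no bracket -> illegal
(2,6): no bracket -> illegal
(4,2): no bracket -> illegal
(4,6): flips 2 -> legal
(5,2): no bracket -> illegal
(5,6): flips 1 -> legal
(6,2): no bracket -> illegal
(6,3): flips 1 -> legal
(6,4): flips 2 -> legal
(6,5): flips 4 -> legal
(6,6): flips 2 -> legal

Answer: (1,7) (4,6) (5,6) (6,3) (6,4) (6,5) (6,6)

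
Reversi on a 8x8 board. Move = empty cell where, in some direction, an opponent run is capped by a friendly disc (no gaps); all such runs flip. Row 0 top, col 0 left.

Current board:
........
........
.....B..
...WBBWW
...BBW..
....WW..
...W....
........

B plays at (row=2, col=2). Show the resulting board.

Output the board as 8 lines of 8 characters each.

Answer: ........
........
..B..B..
...BBBWW
...BBW..
....WW..
...W....
........

Derivation:
Place B at (2,2); scan 8 dirs for brackets.
Dir NW: first cell '.' (not opp) -> no flip
Dir N: first cell '.' (not opp) -> no flip
Dir NE: first cell '.' (not opp) -> no flip
Dir W: first cell '.' (not opp) -> no flip
Dir E: first cell '.' (not opp) -> no flip
Dir SW: first cell '.' (not opp) -> no flip
Dir S: first cell '.' (not opp) -> no flip
Dir SE: opp run (3,3) capped by B -> flip
All flips: (3,3)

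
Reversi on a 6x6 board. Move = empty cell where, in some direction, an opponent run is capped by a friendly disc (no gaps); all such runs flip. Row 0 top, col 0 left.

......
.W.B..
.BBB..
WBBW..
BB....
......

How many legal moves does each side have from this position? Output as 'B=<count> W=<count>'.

Answer: B=6 W=5

Derivation:
-- B to move --
(0,0): flips 1 -> legal
(0,1): flips 1 -> legal
(0,2): no bracket -> illegal
(1,0): no bracket -> illegal
(1,2): no bracket -> illegal
(2,0): flips 1 -> legal
(2,4): no bracket -> illegal
(3,4): flips 1 -> legal
(4,2): no bracket -> illegal
(4,3): flips 1 -> legal
(4,4): flips 1 -> legal
B mobility = 6
-- W to move --
(0,2): no bracket -> illegal
(0,3): flips 2 -> legal
(0,4): no bracket -> illegal
(1,0): no bracket -> illegal
(1,2): flips 1 -> legal
(1,4): no bracket -> illegal
(2,0): no bracket -> illegal
(2,4): no bracket -> illegal
(3,4): no bracket -> illegal
(4,2): no bracket -> illegal
(4,3): no bracket -> illegal
(5,0): flips 1 -> legal
(5,1): flips 3 -> legal
(5,2): flips 1 -> legal
W mobility = 5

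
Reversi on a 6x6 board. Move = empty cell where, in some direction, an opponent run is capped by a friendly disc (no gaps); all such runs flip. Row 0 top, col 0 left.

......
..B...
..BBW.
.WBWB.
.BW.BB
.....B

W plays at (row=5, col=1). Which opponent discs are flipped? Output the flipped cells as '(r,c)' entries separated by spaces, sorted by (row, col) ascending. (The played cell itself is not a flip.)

Answer: (4,1)

Derivation:
Dir NW: first cell '.' (not opp) -> no flip
Dir N: opp run (4,1) capped by W -> flip
Dir NE: first cell 'W' (not opp) -> no flip
Dir W: first cell '.' (not opp) -> no flip
Dir E: first cell '.' (not opp) -> no flip
Dir SW: edge -> no flip
Dir S: edge -> no flip
Dir SE: edge -> no flip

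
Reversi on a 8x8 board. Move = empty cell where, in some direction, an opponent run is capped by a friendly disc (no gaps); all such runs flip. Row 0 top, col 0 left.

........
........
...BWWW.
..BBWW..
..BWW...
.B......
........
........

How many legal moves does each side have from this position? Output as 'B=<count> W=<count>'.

-- B to move --
(1,3): no bracket -> illegal
(1,4): no bracket -> illegal
(1,5): flips 1 -> legal
(1,6): no bracket -> illegal
(1,7): no bracket -> illegal
(2,7): flips 3 -> legal
(3,6): flips 2 -> legal
(3,7): no bracket -> illegal
(4,5): flips 3 -> legal
(4,6): no bracket -> illegal
(5,2): no bracket -> illegal
(5,3): flips 1 -> legal
(5,4): flips 1 -> legal
(5,5): flips 1 -> legal
B mobility = 7
-- W to move --
(1,2): flips 1 -> legal
(1,3): flips 2 -> legal
(1,4): no bracket -> illegal
(2,1): flips 1 -> legal
(2,2): flips 2 -> legal
(3,1): flips 2 -> legal
(4,0): no bracket -> illegal
(4,1): flips 1 -> legal
(5,0): no bracket -> illegal
(5,2): no bracket -> illegal
(5,3): no bracket -> illegal
(6,0): flips 3 -> legal
(6,1): no bracket -> illegal
(6,2): no bracket -> illegal
W mobility = 7

Answer: B=7 W=7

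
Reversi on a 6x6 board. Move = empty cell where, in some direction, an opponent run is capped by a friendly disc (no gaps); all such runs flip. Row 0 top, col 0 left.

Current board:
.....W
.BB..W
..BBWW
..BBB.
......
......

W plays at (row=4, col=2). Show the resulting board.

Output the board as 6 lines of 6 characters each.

Place W at (4,2); scan 8 dirs for brackets.
Dir NW: first cell '.' (not opp) -> no flip
Dir N: opp run (3,2) (2,2) (1,2), next='.' -> no flip
Dir NE: opp run (3,3) capped by W -> flip
Dir W: first cell '.' (not opp) -> no flip
Dir E: first cell '.' (not opp) -> no flip
Dir SW: first cell '.' (not opp) -> no flip
Dir S: first cell '.' (not opp) -> no flip
Dir SE: first cell '.' (not opp) -> no flip
All flips: (3,3)

Answer: .....W
.BB..W
..BBWW
..BWB.
..W...
......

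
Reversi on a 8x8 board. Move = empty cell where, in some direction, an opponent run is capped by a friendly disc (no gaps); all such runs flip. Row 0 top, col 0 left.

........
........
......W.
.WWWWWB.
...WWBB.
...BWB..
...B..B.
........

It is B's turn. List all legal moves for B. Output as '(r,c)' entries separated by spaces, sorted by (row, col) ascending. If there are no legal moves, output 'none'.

Answer: (1,6) (1,7) (2,2) (2,3) (2,4) (2,5) (3,0) (4,2)

Derivation:
(1,5): no bracket -> illegal
(1,6): flips 1 -> legal
(1,7): flips 3 -> legal
(2,0): no bracket -> illegal
(2,1): no bracket -> illegal
(2,2): flips 2 -> legal
(2,3): flips 3 -> legal
(2,4): flips 1 -> legal
(2,5): flips 1 -> legal
(2,7): no bracket -> illegal
(3,0): flips 5 -> legal
(3,7): no bracket -> illegal
(4,0): no bracket -> illegal
(4,1): no bracket -> illegal
(4,2): flips 2 -> legal
(5,2): no bracket -> illegal
(6,4): no bracket -> illegal
(6,5): no bracket -> illegal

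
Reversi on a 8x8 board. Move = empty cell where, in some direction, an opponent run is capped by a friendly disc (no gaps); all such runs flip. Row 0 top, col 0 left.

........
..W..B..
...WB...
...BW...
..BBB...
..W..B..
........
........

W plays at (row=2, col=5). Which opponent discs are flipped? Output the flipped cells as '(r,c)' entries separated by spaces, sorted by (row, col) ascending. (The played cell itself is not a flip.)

Answer: (2,4)

Derivation:
Dir NW: first cell '.' (not opp) -> no flip
Dir N: opp run (1,5), next='.' -> no flip
Dir NE: first cell '.' (not opp) -> no flip
Dir W: opp run (2,4) capped by W -> flip
Dir E: first cell '.' (not opp) -> no flip
Dir SW: first cell 'W' (not opp) -> no flip
Dir S: first cell '.' (not opp) -> no flip
Dir SE: first cell '.' (not opp) -> no flip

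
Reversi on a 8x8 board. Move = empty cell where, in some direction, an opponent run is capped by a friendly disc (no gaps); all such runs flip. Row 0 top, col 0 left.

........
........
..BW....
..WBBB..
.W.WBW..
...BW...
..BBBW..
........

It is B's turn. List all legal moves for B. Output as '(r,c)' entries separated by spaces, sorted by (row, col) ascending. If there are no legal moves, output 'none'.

(1,2): flips 1 -> legal
(1,3): flips 1 -> legal
(1,4): no bracket -> illegal
(2,1): no bracket -> illegal
(2,4): flips 1 -> legal
(3,0): no bracket -> illegal
(3,1): flips 1 -> legal
(3,6): flips 2 -> legal
(4,0): no bracket -> illegal
(4,2): flips 2 -> legal
(4,6): flips 1 -> legal
(5,0): no bracket -> illegal
(5,1): no bracket -> illegal
(5,2): flips 1 -> legal
(5,5): flips 2 -> legal
(5,6): flips 1 -> legal
(6,6): flips 1 -> legal
(7,4): no bracket -> illegal
(7,5): no bracket -> illegal
(7,6): no bracket -> illegal

Answer: (1,2) (1,3) (2,4) (3,1) (3,6) (4,2) (4,6) (5,2) (5,5) (5,6) (6,6)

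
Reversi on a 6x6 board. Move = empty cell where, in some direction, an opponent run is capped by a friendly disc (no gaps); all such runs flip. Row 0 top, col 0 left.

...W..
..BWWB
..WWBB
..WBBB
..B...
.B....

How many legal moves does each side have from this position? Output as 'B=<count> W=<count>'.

Answer: B=5 W=8

Derivation:
-- B to move --
(0,2): flips 1 -> legal
(0,4): flips 1 -> legal
(0,5): no bracket -> illegal
(1,1): flips 1 -> legal
(2,1): flips 2 -> legal
(3,1): flips 1 -> legal
(4,1): no bracket -> illegal
(4,3): no bracket -> illegal
B mobility = 5
-- W to move --
(0,1): flips 1 -> legal
(0,2): flips 1 -> legal
(0,4): no bracket -> illegal
(0,5): no bracket -> illegal
(1,1): flips 1 -> legal
(2,1): flips 1 -> legal
(3,1): no bracket -> illegal
(4,0): no bracket -> illegal
(4,1): no bracket -> illegal
(4,3): flips 1 -> legal
(4,4): flips 3 -> legal
(4,5): flips 1 -> legal
(5,0): no bracket -> illegal
(5,2): flips 1 -> legal
(5,3): no bracket -> illegal
W mobility = 8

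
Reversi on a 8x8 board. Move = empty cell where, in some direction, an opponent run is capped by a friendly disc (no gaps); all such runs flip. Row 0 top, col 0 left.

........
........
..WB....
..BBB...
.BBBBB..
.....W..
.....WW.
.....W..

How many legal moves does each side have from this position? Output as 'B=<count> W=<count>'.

Answer: B=4 W=3

Derivation:
-- B to move --
(1,1): flips 1 -> legal
(1,2): flips 1 -> legal
(1,3): no bracket -> illegal
(2,1): flips 1 -> legal
(3,1): no bracket -> illegal
(4,6): no bracket -> illegal
(5,4): no bracket -> illegal
(5,6): no bracket -> illegal
(5,7): no bracket -> illegal
(6,4): no bracket -> illegal
(6,7): no bracket -> illegal
(7,4): no bracket -> illegal
(7,6): no bracket -> illegal
(7,7): flips 2 -> legal
B mobility = 4
-- W to move --
(1,2): no bracket -> illegal
(1,3): no bracket -> illegal
(1,4): no bracket -> illegal
(2,1): no bracket -> illegal
(2,4): flips 1 -> legal
(2,5): no bracket -> illegal
(3,0): no bracket -> illegal
(3,1): no bracket -> illegal
(3,5): flips 1 -> legal
(3,6): no bracket -> illegal
(4,0): no bracket -> illegal
(4,6): no bracket -> illegal
(5,0): no bracket -> illegal
(5,1): no bracket -> illegal
(5,2): flips 2 -> legal
(5,3): no bracket -> illegal
(5,4): no bracket -> illegal
(5,6): no bracket -> illegal
W mobility = 3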